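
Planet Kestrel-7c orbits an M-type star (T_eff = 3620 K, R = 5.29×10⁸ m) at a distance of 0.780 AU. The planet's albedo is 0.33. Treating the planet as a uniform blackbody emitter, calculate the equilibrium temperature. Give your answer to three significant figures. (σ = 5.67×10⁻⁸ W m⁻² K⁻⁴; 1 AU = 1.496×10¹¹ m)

T_eq ≈ 156 K

d = 0.780 AU = 1.17×10¹¹ m.
L = 4πR_⋆²σT_⋆⁴ = 4π(5.29×10⁸)² × 5.67×10⁻⁸ × (3620)⁴ = 3.42×10²⁵ W.
S = L/(4πd²) = 200 W m⁻².
Energy balance: absorbed = emitted ⇒ πR²·S(1−A) = 4πR²·σT_eq⁴, so T_eq⁴ = S(1−A)/(4σ).
T_eq = [200 × 0.67 / (4 × 5.67×10⁻⁸)]^(1/4) = (5.91×10⁸)^(1/4) = 156 K.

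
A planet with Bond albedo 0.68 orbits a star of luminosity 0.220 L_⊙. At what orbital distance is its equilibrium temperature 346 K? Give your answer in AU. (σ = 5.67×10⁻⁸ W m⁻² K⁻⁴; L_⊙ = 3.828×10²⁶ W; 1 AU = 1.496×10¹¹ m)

L = 0.220 × 3.828×10²⁶ = 8.42×10²⁵ W.
From T_eq⁴ = L(1−A)/(16πσd²): d = √[L(1−A)/(16πσT_eq⁴)].
d = √[8.42×10²⁵ × 0.32 / (16π × 5.67×10⁻⁸ × (346)⁴)] = 2.57×10¹⁰ m = 0.172 AU.

d ≈ 0.172 AU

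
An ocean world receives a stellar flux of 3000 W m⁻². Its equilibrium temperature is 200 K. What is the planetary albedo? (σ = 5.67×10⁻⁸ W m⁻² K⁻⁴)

A ≈ 0.88

From T_eq⁴ = S(1−A)/(4σ): 1−A = 4σT_eq⁴/S.
1−A = 4 × 5.67×10⁻⁸ × (200)⁴ / 3000 = 0.121.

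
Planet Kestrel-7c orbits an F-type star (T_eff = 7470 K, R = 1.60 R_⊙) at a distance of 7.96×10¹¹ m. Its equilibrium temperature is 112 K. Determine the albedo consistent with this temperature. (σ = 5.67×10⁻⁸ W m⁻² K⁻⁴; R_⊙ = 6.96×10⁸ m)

A ≈ 0.90

R_⋆ = 1.60 × 6.96×10⁸ = 1.11×10⁹ m.
L = 4πR_⋆²σT_⋆⁴ = 4π(1.11×10⁹)² × 5.67×10⁻⁸ × (7470)⁴ = 2.75×10²⁷ W.
S = L/(4πd²) = 346 W m⁻².
From T_eq⁴ = S(1−A)/(4σ): 1−A = 4σT_eq⁴/S.
1−A = 4 × 5.67×10⁻⁸ × (112)⁴ / 346 = 0.103.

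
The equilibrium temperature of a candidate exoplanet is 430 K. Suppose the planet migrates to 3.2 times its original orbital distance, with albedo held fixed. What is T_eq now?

T_eq ∝ L^(1/4) · d^(−1/2).
T′ = 430 / 3.2^(1/2) = 240 K.

T_eq ≈ 240 K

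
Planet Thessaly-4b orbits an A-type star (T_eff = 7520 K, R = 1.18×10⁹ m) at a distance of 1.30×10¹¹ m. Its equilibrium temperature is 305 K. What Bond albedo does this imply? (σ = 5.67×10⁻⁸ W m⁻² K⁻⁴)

L = 4πR_⋆²σT_⋆⁴ = 4π(1.18×10⁹)² × 5.67×10⁻⁸ × (7520)⁴ = 3.17×10²⁷ W.
S = L/(4πd²) = 1.49×10⁴ W m⁻².
From T_eq⁴ = S(1−A)/(4σ): 1−A = 4σT_eq⁴/S.
1−A = 4 × 5.67×10⁻⁸ × (305)⁴ / 1.49×10⁴ = 0.131.

A ≈ 0.87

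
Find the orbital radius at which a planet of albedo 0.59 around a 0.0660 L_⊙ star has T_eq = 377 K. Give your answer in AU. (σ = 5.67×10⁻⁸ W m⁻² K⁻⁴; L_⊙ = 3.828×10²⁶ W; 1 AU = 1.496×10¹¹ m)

d ≈ 0.0897 AU

L = 0.0660 × 3.828×10²⁶ = 2.53×10²⁵ W.
From T_eq⁴ = L(1−A)/(16πσd²): d = √[L(1−A)/(16πσT_eq⁴)].
d = √[2.53×10²⁵ × 0.41 / (16π × 5.67×10⁻⁸ × (377)⁴)] = 1.34×10¹⁰ m = 0.0897 AU.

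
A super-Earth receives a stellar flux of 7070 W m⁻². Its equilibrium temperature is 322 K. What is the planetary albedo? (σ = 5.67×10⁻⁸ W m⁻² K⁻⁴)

From T_eq⁴ = S(1−A)/(4σ): 1−A = 4σT_eq⁴/S.
1−A = 4 × 5.67×10⁻⁸ × (322)⁴ / 7070 = 0.345.

A ≈ 0.66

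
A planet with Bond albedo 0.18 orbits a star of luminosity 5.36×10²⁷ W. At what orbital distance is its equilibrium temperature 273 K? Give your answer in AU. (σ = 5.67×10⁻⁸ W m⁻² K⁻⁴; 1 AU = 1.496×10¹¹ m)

From T_eq⁴ = L(1−A)/(16πσd²): d = √[L(1−A)/(16πσT_eq⁴)].
d = √[5.36×10²⁷ × 0.82 / (16π × 5.67×10⁻⁸ × (273)⁴)] = 5.27×10¹¹ m = 3.52 AU.

d ≈ 3.52 AU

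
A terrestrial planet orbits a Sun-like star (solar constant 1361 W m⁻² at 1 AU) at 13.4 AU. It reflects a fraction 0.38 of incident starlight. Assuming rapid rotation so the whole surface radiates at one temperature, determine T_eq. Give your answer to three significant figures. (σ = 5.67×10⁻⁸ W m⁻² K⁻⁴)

T_eq ≈ 67.5 K

Flux at 13.4 AU: S = 1361/13.4² = 7.58 W m⁻².
Energy balance: absorbed = emitted ⇒ πR²·S(1−A) = 4πR²·σT_eq⁴, so T_eq⁴ = S(1−A)/(4σ).
T_eq = [7.58 × 0.62 / (4 × 5.67×10⁻⁸)]^(1/4) = (2.07×10⁷)^(1/4) = 67.5 K.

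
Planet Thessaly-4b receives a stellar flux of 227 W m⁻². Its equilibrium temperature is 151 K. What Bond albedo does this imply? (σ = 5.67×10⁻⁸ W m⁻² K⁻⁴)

A ≈ 0.48

From T_eq⁴ = S(1−A)/(4σ): 1−A = 4σT_eq⁴/S.
1−A = 4 × 5.67×10⁻⁸ × (151)⁴ / 227 = 0.519.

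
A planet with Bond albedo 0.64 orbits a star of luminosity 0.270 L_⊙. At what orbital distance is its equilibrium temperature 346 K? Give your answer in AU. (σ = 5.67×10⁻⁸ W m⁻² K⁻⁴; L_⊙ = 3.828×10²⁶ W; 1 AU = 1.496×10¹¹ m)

d ≈ 0.202 AU

L = 0.270 × 3.828×10²⁶ = 1.03×10²⁶ W.
From T_eq⁴ = L(1−A)/(16πσd²): d = √[L(1−A)/(16πσT_eq⁴)].
d = √[1.03×10²⁶ × 0.36 / (16π × 5.67×10⁻⁸ × (346)⁴)] = 3.02×10¹⁰ m = 0.202 AU.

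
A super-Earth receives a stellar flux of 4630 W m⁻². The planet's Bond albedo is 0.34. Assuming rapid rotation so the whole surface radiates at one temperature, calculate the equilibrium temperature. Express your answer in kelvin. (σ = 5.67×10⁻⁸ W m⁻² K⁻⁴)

T_eq ≈ 341 K

Energy balance: absorbed = emitted ⇒ πR²·S(1−A) = 4πR²·σT_eq⁴, so T_eq⁴ = S(1−A)/(4σ).
T_eq = [4630 × 0.66 / (4 × 5.67×10⁻⁸)]^(1/4) = (1.35×10¹⁰)^(1/4) = 341 K.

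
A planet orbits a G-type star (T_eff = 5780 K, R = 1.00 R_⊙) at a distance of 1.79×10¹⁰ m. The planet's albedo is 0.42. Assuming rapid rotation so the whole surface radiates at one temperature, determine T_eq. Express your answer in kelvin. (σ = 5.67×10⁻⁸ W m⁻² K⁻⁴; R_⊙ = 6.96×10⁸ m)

R_⋆ = 1.00 × 6.96×10⁸ = 6.96×10⁸ m.
L = 4πR_⋆²σT_⋆⁴ = 4π(6.96×10⁸)² × 5.67×10⁻⁸ × (5780)⁴ = 3.85×10²⁶ W.
S = L/(4πd²) = 9.57×10⁴ W m⁻².
Energy balance: absorbed = emitted ⇒ πR²·S(1−A) = 4πR²·σT_eq⁴, so T_eq⁴ = S(1−A)/(4σ).
T_eq = [9.57×10⁴ × 0.58 / (4 × 5.67×10⁻⁸)]^(1/4) = (2.45×10¹¹)^(1/4) = 703 K.

T_eq ≈ 703 K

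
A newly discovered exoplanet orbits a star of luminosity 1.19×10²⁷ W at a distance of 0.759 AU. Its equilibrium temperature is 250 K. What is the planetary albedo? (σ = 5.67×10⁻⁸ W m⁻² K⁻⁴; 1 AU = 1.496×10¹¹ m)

A ≈ 0.88

d = 0.759 AU = 1.14×10¹¹ m.
Flux: S = L/(4πd²) = 1.19×10²⁷/(4π×(1.14×10¹¹)²) = 7340 W m⁻².
From T_eq⁴ = S(1−A)/(4σ): 1−A = 4σT_eq⁴/S.
1−A = 4 × 5.67×10⁻⁸ × (250)⁴ / 7340 = 0.121.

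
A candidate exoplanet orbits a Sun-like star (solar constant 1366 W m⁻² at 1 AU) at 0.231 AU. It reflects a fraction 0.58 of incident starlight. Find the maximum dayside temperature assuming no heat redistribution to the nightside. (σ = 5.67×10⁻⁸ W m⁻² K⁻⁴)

T_ss ≈ 660 K

Flux at 0.231 AU: S = 1366/0.231² = 2.56×10⁴ W m⁻².
With no redistribution each surface element balances locally: S(1−A) = σT⁴.
T = [2.56×10⁴ × 0.42 / 5.67×10⁻⁸]^(1/4) = (1.90×10¹¹)^(1/4) = 660 K.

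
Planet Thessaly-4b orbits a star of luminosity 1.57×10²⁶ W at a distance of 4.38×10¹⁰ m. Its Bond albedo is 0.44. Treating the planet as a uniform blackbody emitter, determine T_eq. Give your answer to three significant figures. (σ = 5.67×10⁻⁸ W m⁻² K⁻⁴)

Flux: S = L/(4πd²) = 1.57×10²⁶/(4π×(4.38×10¹⁰)²) = 6510 W m⁻².
Energy balance: absorbed = emitted ⇒ πR²·S(1−A) = 4πR²·σT_eq⁴, so T_eq⁴ = S(1−A)/(4σ).
T_eq = [6510 × 0.56 / (4 × 5.67×10⁻⁸)]^(1/4) = (1.61×10¹⁰)^(1/4) = 356 K.

T_eq ≈ 356 K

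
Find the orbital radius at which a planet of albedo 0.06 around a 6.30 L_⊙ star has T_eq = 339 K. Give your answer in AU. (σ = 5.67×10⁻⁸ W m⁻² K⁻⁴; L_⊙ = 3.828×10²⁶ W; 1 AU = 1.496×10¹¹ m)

d ≈ 1.64 AU

L = 6.30 × 3.828×10²⁶ = 2.41×10²⁷ W.
From T_eq⁴ = L(1−A)/(16πσd²): d = √[L(1−A)/(16πσT_eq⁴)].
d = √[2.41×10²⁷ × 0.94 / (16π × 5.67×10⁻⁸ × (339)⁴)] = 2.45×10¹¹ m = 1.64 AU.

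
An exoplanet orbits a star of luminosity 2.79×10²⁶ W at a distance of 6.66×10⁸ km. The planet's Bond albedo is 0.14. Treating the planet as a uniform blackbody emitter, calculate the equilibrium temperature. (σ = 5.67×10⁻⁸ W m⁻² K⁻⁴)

d = 6.66×10⁸ km = 6.66×10¹¹ m.
Flux: S = L/(4πd²) = 2.79×10²⁶/(4π×(6.66×10¹¹)²) = 50.1 W m⁻².
Energy balance: absorbed = emitted ⇒ πR²·S(1−A) = 4πR²·σT_eq⁴, so T_eq⁴ = S(1−A)/(4σ).
T_eq = [50.1 × 0.86 / (4 × 5.67×10⁻⁸)]^(1/4) = (1.90×10⁸)^(1/4) = 117 K.

T_eq ≈ 117 K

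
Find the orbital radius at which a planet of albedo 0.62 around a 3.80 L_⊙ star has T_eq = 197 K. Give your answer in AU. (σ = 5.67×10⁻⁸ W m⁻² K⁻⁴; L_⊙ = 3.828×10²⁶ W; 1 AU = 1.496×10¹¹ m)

L = 3.80 × 3.828×10²⁶ = 1.45×10²⁷ W.
From T_eq⁴ = L(1−A)/(16πσd²): d = √[L(1−A)/(16πσT_eq⁴)].
d = √[1.45×10²⁷ × 0.38 / (16π × 5.67×10⁻⁸ × (197)⁴)] = 3.59×10¹¹ m = 2.40 AU.

d ≈ 2.40 AU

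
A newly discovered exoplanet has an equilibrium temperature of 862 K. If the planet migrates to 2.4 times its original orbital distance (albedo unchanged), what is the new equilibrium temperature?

T_eq ∝ L^(1/4) · d^(−1/2).
T′ = 862 / 2.4^(1/2) = 556 K.

T_eq ≈ 556 K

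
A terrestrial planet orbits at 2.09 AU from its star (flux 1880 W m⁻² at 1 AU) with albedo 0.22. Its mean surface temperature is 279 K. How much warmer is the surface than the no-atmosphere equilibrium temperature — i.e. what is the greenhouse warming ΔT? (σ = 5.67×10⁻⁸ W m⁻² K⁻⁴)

ΔT ≈ 82.9 K

S = 1880/2.09² = 430.4 W m⁻².
T_eq = [S(1−A)/(4σ)]^(1/4) = [430.4×0.78/(4×5.67×10⁻⁸)]^(1/4) = 196.1 K.
ΔT = T_surf − T_eq = 279 − 196.1.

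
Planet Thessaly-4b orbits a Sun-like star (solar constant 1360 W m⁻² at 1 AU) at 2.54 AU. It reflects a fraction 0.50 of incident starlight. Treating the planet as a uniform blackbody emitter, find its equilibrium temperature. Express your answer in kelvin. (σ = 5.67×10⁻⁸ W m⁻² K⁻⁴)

Flux at 2.54 AU: S = 1360/2.54² = 211 W m⁻².
Energy balance: absorbed = emitted ⇒ πR²·S(1−A) = 4πR²·σT_eq⁴, so T_eq⁴ = S(1−A)/(4σ).
T_eq = [211 × 0.50 / (4 × 5.67×10⁻⁸)]^(1/4) = (4.65×10⁸)^(1/4) = 147 K.

T_eq ≈ 147 K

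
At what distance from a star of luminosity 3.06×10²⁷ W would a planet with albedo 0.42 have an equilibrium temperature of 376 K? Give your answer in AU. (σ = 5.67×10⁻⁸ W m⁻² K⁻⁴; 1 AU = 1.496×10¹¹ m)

From T_eq⁴ = L(1−A)/(16πσd²): d = √[L(1−A)/(16πσT_eq⁴)].
d = √[3.06×10²⁷ × 0.58 / (16π × 5.67×10⁻⁸ × (376)⁴)] = 1.77×10¹¹ m = 1.18 AU.

d ≈ 1.18 AU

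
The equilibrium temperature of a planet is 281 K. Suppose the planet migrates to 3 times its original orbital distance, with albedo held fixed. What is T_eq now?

T_eq ∝ L^(1/4) · d^(−1/2).
T′ = 281 / 3^(1/2) = 162 K.

T_eq ≈ 162 K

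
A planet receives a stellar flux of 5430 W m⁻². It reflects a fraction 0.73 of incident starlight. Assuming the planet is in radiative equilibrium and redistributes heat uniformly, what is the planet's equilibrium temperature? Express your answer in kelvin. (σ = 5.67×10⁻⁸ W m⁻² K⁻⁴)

T_eq ≈ 284 K

Energy balance: absorbed = emitted ⇒ πR²·S(1−A) = 4πR²·σT_eq⁴, so T_eq⁴ = S(1−A)/(4σ).
T_eq = [5430 × 0.27 / (4 × 5.67×10⁻⁸)]^(1/4) = (6.46×10⁹)^(1/4) = 284 K.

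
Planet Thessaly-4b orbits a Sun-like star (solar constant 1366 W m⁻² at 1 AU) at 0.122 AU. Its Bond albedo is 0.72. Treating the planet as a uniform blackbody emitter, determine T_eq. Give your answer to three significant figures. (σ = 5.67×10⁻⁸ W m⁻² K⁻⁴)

T_eq ≈ 580 K

Flux at 0.122 AU: S = 1366/0.122² = 9.18×10⁴ W m⁻².
Energy balance: absorbed = emitted ⇒ πR²·S(1−A) = 4πR²·σT_eq⁴, so T_eq⁴ = S(1−A)/(4σ).
T_eq = [9.18×10⁴ × 0.28 / (4 × 5.67×10⁻⁸)]^(1/4) = (1.13×10¹¹)^(1/4) = 580 K.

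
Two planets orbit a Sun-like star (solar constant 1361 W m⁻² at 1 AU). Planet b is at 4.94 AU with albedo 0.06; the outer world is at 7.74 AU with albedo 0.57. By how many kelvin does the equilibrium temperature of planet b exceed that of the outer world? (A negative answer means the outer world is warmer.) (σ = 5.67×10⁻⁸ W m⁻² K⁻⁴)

T_eq = [S₀(1−A)/(4σd²)]^(1/4), so T ∝ (1−A)^(1/4) / √d.
T₁ = [1361×0.94/(4×5.67×10⁻⁸×4.94²)]^(1/4) = 123.30 K.
T₂ = [1361×0.43/(4×5.67×10⁻⁸×7.74²)]^(1/4) = 81.01 K.

ΔT ≈ 42.3 K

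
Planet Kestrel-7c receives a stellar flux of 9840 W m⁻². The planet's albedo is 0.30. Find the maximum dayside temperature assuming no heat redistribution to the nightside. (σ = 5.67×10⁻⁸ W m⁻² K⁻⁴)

With no redistribution each surface element balances locally: S(1−A) = σT⁴.
T = [9840 × 0.70 / 5.67×10⁻⁸]^(1/4) = (1.21×10¹¹)^(1/4) = 590 K.

T_ss ≈ 590 K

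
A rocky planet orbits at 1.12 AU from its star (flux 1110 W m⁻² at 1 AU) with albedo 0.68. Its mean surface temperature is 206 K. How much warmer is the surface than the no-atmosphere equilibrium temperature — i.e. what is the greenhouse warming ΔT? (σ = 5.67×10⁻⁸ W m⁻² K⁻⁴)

ΔT ≈ 18.0 K

S = 1110/1.12² = 884.9 W m⁻².
T_eq = [S(1−A)/(4σ)]^(1/4) = [884.9×0.32/(4×5.67×10⁻⁸)]^(1/4) = 188.0 K.
ΔT = T_surf − T_eq = 206 − 188.0.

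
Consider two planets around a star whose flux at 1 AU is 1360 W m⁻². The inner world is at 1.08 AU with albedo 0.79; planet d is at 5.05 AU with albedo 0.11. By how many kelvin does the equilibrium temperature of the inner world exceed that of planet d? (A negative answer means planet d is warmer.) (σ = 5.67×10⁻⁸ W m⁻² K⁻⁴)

T_eq = [S₀(1−A)/(4σd²)]^(1/4), so T ∝ (1−A)^(1/4) / √d.
T₁ = [1360×0.21/(4×5.67×10⁻⁸×1.08²)]^(1/4) = 181.27 K.
T₂ = [1360×0.89/(4×5.67×10⁻⁸×5.05²)]^(1/4) = 120.28 K.

ΔT ≈ 61.0 K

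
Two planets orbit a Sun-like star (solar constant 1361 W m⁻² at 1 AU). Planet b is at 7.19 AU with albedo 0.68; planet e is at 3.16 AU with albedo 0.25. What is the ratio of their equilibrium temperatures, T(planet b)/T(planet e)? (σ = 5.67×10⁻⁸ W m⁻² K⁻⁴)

T₁/T₂ ≈ 0.536

T_eq = [S₀(1−A)/(4σd²)]^(1/4), so T ∝ (1−A)^(1/4) / √d.
T₁ = [1361×0.32/(4×5.67×10⁻⁸×7.19²)]^(1/4) = 78.07 K.
T₂ = [1361×0.75/(4×5.67×10⁻⁸×3.16²)]^(1/4) = 145.71 K.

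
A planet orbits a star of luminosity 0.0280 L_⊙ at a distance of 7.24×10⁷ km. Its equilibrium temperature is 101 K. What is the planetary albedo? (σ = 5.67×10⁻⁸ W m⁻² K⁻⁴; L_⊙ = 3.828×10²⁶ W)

A ≈ 0.85

d = 7.24×10⁷ km = 7.24×10¹⁰ m.
L = 0.0280 × 3.828×10²⁶ = 1.07×10²⁵ W.
Flux: S = L/(4πd²) = 1.07×10²⁵/(4π×(7.24×10¹⁰)²) = 163 W m⁻².
From T_eq⁴ = S(1−A)/(4σ): 1−A = 4σT_eq⁴/S.
1−A = 4 × 5.67×10⁻⁸ × (101)⁴ / 163 = 0.145.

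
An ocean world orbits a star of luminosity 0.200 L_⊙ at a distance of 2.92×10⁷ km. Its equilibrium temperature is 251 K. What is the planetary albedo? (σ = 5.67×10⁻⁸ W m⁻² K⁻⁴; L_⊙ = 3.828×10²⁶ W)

A ≈ 0.87

d = 2.92×10⁷ km = 2.92×10¹⁰ m.
L = 0.200 × 3.828×10²⁶ = 7.66×10²⁵ W.
Flux: S = L/(4πd²) = 7.66×10²⁵/(4π×(2.92×10¹⁰)²) = 7150 W m⁻².
From T_eq⁴ = S(1−A)/(4σ): 1−A = 4σT_eq⁴/S.
1−A = 4 × 5.67×10⁻⁸ × (251)⁴ / 7150 = 0.126.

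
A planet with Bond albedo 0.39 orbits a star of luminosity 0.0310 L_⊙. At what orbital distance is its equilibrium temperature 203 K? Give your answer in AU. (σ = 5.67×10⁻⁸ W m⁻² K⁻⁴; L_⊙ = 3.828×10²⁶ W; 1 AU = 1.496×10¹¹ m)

d ≈ 0.259 AU

L = 0.0310 × 3.828×10²⁶ = 1.19×10²⁵ W.
From T_eq⁴ = L(1−A)/(16πσd²): d = √[L(1−A)/(16πσT_eq⁴)].
d = √[1.19×10²⁵ × 0.61 / (16π × 5.67×10⁻⁸ × (203)⁴)] = 3.87×10¹⁰ m = 0.259 AU.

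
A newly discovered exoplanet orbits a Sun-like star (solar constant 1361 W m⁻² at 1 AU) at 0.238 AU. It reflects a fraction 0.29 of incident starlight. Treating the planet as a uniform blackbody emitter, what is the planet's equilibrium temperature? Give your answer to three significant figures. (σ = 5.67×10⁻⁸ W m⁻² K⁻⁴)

T_eq ≈ 524 K

Flux at 0.238 AU: S = 1361/0.238² = 2.40×10⁴ W m⁻².
Energy balance: absorbed = emitted ⇒ πR²·S(1−A) = 4πR²·σT_eq⁴, so T_eq⁴ = S(1−A)/(4σ).
T_eq = [2.40×10⁴ × 0.71 / (4 × 5.67×10⁻⁸)]^(1/4) = (7.52×10¹⁰)^(1/4) = 524 K.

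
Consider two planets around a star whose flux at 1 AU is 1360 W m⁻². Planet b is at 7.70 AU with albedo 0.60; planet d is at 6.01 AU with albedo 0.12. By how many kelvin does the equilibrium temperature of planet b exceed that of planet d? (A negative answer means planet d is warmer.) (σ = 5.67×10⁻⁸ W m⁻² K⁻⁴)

T_eq = [S₀(1−A)/(4σd²)]^(1/4), so T ∝ (1−A)^(1/4) / √d.
T₁ = [1360×0.40/(4×5.67×10⁻⁸×7.70²)]^(1/4) = 79.75 K.
T₂ = [1360×0.88/(4×5.67×10⁻⁸×6.01²)]^(1/4) = 109.94 K.

ΔT ≈ -30.2 K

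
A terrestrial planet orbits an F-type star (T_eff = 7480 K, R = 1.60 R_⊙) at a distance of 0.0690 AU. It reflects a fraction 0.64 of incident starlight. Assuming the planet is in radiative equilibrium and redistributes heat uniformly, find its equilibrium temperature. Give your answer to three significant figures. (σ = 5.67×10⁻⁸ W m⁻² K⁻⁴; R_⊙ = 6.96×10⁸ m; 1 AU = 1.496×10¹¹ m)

T_eq ≈ 1350 K

R_⋆ = 1.60 × 6.96×10⁸ = 1.11×10⁹ m.
d = 0.0690 AU = 1.03×10¹⁰ m.
L = 4πR_⋆²σT_⋆⁴ = 4π(1.11×10⁹)² × 5.67×10⁻⁸ × (7480)⁴ = 2.77×10²⁷ W.
S = L/(4πd²) = 2.07×10⁶ W m⁻².
Energy balance: absorbed = emitted ⇒ πR²·S(1−A) = 4πR²·σT_eq⁴, so T_eq⁴ = S(1−A)/(4σ).
T_eq = [2.07×10⁶ × 0.36 / (4 × 5.67×10⁻⁸)]^(1/4) = (3.28×10¹²)^(1/4) = 1350 K.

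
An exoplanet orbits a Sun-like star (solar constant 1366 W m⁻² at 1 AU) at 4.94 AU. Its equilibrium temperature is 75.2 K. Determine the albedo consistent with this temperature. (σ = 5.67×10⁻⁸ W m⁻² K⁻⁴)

Flux at 4.94 AU: S = 1366/4.94² = 56.0 W m⁻².
From T_eq⁴ = S(1−A)/(4σ): 1−A = 4σT_eq⁴/S.
1−A = 4 × 5.67×10⁻⁸ × (75.2)⁴ / 56.0 = 0.130.

A ≈ 0.87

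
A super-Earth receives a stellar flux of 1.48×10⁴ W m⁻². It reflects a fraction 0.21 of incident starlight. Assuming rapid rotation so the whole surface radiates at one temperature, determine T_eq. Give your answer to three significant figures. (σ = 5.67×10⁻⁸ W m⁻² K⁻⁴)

Energy balance: absorbed = emitted ⇒ πR²·S(1−A) = 4πR²·σT_eq⁴, so T_eq⁴ = S(1−A)/(4σ).
T_eq = [1.48×10⁴ × 0.79 / (4 × 5.67×10⁻⁸)]^(1/4) = (5.16×10¹⁰)^(1/4) = 476 K.

T_eq ≈ 476 K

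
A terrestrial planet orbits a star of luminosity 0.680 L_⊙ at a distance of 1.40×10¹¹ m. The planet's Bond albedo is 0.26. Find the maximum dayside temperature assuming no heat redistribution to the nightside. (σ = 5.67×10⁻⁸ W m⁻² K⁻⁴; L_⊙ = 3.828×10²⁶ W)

L = 0.680 × 3.828×10²⁶ = 2.60×10²⁶ W.
Flux: S = L/(4πd²) = 2.60×10²⁶/(4π×(1.40×10¹¹)²) = 1060 W m⁻².
With no redistribution each surface element balances locally: S(1−A) = σT⁴.
T = [1060 × 0.74 / 5.67×10⁻⁸]^(1/4) = (1.38×10¹⁰)^(1/4) = 343 K.

T_ss ≈ 343 K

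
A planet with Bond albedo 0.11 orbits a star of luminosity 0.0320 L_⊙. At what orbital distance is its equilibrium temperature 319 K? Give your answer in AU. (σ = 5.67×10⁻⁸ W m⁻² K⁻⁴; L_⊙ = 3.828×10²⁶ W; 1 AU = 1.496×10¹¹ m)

L = 0.0320 × 3.828×10²⁶ = 1.22×10²⁵ W.
From T_eq⁴ = L(1−A)/(16πσd²): d = √[L(1−A)/(16πσT_eq⁴)].
d = √[1.22×10²⁵ × 0.89 / (16π × 5.67×10⁻⁸ × (319)⁴)] = 1.92×10¹⁰ m = 0.128 AU.

d ≈ 0.128 AU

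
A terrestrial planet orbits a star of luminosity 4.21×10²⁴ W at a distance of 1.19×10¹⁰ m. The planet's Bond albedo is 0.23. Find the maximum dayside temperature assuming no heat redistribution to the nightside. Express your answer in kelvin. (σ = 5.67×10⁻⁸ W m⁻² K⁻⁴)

Flux: S = L/(4πd²) = 4.21×10²⁴/(4π×(1.19×10¹⁰)²) = 2370 W m⁻².
With no redistribution each surface element balances locally: S(1−A) = σT⁴.
T = [2370 × 0.77 / 5.67×10⁻⁸]^(1/4) = (3.21×10¹⁰)^(1/4) = 423 K.

T_ss ≈ 423 K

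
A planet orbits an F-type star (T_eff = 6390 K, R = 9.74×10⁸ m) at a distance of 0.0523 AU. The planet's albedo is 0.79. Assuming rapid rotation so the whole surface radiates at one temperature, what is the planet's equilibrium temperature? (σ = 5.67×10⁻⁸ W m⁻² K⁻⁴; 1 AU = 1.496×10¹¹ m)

d = 0.0523 AU = 7.82×10⁹ m.
L = 4πR_⋆²σT_⋆⁴ = 4π(9.74×10⁸)² × 5.67×10⁻⁸ × (6390)⁴ = 1.13×10²⁷ W.
S = L/(4πd²) = 1.47×10⁶ W m⁻².
Energy balance: absorbed = emitted ⇒ πR²·S(1−A) = 4πR²·σT_eq⁴, so T_eq⁴ = S(1−A)/(4σ).
T_eq = [1.47×10⁶ × 0.21 / (4 × 5.67×10⁻⁸)]^(1/4) = (1.36×10¹²)^(1/4) = 1080 K.

T_eq ≈ 1080 K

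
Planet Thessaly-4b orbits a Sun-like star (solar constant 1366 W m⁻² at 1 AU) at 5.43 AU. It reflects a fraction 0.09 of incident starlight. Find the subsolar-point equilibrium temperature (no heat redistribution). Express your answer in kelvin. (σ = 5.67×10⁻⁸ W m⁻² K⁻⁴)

T_ss ≈ 165 K

Flux at 5.43 AU: S = 1366/5.43² = 46.3 W m⁻².
At the subsolar point the surface absorbs S(1−A) and emits σT⁴ per unit area — no factor of 4, since only the local patch is in balance.
T = [46.3 × 0.91 / 5.67×10⁻⁸]^(1/4) = (7.44×10⁸)^(1/4) = 165 K.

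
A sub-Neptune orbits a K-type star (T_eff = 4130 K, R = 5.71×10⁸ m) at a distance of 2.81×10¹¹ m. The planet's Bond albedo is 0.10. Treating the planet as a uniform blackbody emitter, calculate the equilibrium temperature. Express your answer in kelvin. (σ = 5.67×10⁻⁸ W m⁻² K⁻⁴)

L = 4πR_⋆²σT_⋆⁴ = 4π(5.71×10⁸)² × 5.67×10⁻⁸ × (4130)⁴ = 6.76×10²⁵ W.
S = L/(4πd²) = 68.1 W m⁻².
Energy balance: absorbed = emitted ⇒ πR²·S(1−A) = 4πR²·σT_eq⁴, so T_eq⁴ = S(1−A)/(4σ).
T_eq = [68.1 × 0.90 / (4 × 5.67×10⁻⁸)]^(1/4) = (2.70×10⁸)^(1/4) = 128 K.

T_eq ≈ 128 K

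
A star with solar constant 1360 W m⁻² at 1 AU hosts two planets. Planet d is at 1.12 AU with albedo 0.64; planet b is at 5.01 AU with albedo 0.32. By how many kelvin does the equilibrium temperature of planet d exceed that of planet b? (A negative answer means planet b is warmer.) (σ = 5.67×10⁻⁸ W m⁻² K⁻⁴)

ΔT ≈ 90.8 K

T_eq = [S₀(1−A)/(4σd²)]^(1/4), so T ∝ (1−A)^(1/4) / √d.
T₁ = [1360×0.36/(4×5.67×10⁻⁸×1.12²)]^(1/4) = 203.68 K.
T₂ = [1360×0.68/(4×5.67×10⁻⁸×5.01²)]^(1/4) = 112.90 K.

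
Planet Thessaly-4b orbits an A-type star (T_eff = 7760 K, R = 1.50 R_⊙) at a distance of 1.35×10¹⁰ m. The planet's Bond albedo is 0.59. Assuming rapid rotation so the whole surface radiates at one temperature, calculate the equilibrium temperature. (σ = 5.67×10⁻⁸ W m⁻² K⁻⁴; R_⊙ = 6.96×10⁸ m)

R_⋆ = 1.50 × 6.96×10⁸ = 1.04×10⁹ m.
L = 4πR_⋆²σT_⋆⁴ = 4π(1.04×10⁹)² × 5.67×10⁻⁸ × (7760)⁴ = 2.82×10²⁷ W.
S = L/(4πd²) = 1.23×10⁶ W m⁻².
Energy balance: absorbed = emitted ⇒ πR²·S(1−A) = 4πR²·σT_eq⁴, so T_eq⁴ = S(1−A)/(4σ).
T_eq = [1.23×10⁶ × 0.41 / (4 × 5.67×10⁻⁸)]^(1/4) = (2.22×10¹²)^(1/4) = 1220 K.

T_eq ≈ 1220 K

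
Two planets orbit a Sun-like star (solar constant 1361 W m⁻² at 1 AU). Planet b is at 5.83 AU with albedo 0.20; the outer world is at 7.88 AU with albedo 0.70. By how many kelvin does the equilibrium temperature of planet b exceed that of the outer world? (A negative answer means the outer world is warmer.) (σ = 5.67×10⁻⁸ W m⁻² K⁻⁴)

T_eq = [S₀(1−A)/(4σd²)]^(1/4), so T ∝ (1−A)^(1/4) / √d.
T₁ = [1361×0.80/(4×5.67×10⁻⁸×5.83²)]^(1/4) = 109.02 K.
T₂ = [1361×0.30/(4×5.67×10⁻⁸×7.88²)]^(1/4) = 73.38 K.

ΔT ≈ 35.6 K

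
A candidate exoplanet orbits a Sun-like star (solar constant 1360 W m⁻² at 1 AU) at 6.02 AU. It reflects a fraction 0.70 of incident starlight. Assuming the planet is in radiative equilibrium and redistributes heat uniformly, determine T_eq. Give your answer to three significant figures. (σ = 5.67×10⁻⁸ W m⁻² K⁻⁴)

T_eq ≈ 83.9 K

Flux at 6.02 AU: S = 1360/6.02² = 37.5 W m⁻².
Energy balance: absorbed = emitted ⇒ πR²·S(1−A) = 4πR²·σT_eq⁴, so T_eq⁴ = S(1−A)/(4σ).
T_eq = [37.5 × 0.30 / (4 × 5.67×10⁻⁸)]^(1/4) = (4.96×10⁷)^(1/4) = 83.9 K.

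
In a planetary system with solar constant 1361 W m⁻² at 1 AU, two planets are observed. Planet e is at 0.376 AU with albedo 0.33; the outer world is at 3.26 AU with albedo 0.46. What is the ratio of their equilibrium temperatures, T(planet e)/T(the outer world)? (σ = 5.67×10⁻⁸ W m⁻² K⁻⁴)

T_eq = [S₀(1−A)/(4σd²)]^(1/4), so T ∝ (1−A)^(1/4) / √d.
T₁ = [1361×0.67/(4×5.67×10⁻⁸×0.376²)]^(1/4) = 410.66 K.
T₂ = [1361×0.54/(4×5.67×10⁻⁸×3.26²)]^(1/4) = 132.14 K.

T₁/T₂ ≈ 3.108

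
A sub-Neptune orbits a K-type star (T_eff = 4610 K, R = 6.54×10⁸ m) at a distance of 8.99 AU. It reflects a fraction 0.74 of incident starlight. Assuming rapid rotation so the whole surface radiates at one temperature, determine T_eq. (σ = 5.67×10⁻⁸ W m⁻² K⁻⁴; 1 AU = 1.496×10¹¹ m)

d = 8.99 AU = 1.34×10¹² m.
L = 4πR_⋆²σT_⋆⁴ = 4π(6.54×10⁸)² × 5.67×10⁻⁸ × (4610)⁴ = 1.38×10²⁶ W.
S = L/(4πd²) = 6.06 W m⁻².
Energy balance: absorbed = emitted ⇒ πR²·S(1−A) = 4πR²·σT_eq⁴, so T_eq⁴ = S(1−A)/(4σ).
T_eq = [6.06 × 0.26 / (4 × 5.67×10⁻⁸)]^(1/4) = (6.94×10⁶)^(1/4) = 51.3 K.

T_eq ≈ 51.3 K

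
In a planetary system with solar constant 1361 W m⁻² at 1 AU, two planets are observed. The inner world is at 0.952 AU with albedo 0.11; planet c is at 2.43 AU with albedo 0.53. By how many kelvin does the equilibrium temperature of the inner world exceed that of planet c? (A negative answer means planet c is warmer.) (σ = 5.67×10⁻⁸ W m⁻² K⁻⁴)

T_eq = [S₀(1−A)/(4σd²)]^(1/4), so T ∝ (1−A)^(1/4) / √d.
T₁ = [1361×0.89/(4×5.67×10⁻⁸×0.952²)]^(1/4) = 277.07 K.
T₂ = [1361×0.47/(4×5.67×10⁻⁸×2.43²)]^(1/4) = 147.83 K.

ΔT ≈ 129.2 K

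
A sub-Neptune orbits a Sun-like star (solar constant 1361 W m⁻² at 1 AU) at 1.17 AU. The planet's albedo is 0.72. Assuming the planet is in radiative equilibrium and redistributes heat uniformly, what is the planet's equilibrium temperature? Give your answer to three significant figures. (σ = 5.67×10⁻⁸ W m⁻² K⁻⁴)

Flux at 1.17 AU: S = 1361/1.17² = 994 W m⁻².
Energy balance: absorbed = emitted ⇒ πR²·S(1−A) = 4πR²·σT_eq⁴, so T_eq⁴ = S(1−A)/(4σ).
T_eq = [994 × 0.28 / (4 × 5.67×10⁻⁸)]^(1/4) = (1.23×10⁹)^(1/4) = 187 K.

T_eq ≈ 187 K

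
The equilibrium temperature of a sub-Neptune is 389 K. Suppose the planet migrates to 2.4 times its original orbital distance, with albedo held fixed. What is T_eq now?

T_eq ≈ 251 K

T_eq ∝ L^(1/4) · d^(−1/2).
T′ = 389 / 2.4^(1/2) = 251 K.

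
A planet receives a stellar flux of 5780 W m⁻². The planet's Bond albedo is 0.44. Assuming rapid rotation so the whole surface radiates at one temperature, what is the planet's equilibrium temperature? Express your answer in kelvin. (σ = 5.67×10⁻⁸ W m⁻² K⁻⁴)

Energy balance: absorbed = emitted ⇒ πR²·S(1−A) = 4πR²·σT_eq⁴, so T_eq⁴ = S(1−A)/(4σ).
T_eq = [5780 × 0.56 / (4 × 5.67×10⁻⁸)]^(1/4) = (1.43×10¹⁰)^(1/4) = 346 K.

T_eq ≈ 346 K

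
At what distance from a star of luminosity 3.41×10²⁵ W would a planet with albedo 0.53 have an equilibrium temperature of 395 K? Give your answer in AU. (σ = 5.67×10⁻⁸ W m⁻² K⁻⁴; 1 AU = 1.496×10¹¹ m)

From T_eq⁴ = L(1−A)/(16πσd²): d = √[L(1−A)/(16πσT_eq⁴)].
d = √[3.41×10²⁵ × 0.47 / (16π × 5.67×10⁻⁸ × (395)⁴)] = 1.52×10¹⁰ m = 0.102 AU.

d ≈ 0.102 AU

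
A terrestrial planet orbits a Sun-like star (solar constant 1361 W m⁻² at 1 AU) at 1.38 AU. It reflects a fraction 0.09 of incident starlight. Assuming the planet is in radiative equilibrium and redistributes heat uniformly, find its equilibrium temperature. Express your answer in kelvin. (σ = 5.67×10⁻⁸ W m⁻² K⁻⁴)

Flux at 1.38 AU: S = 1361/1.38² = 715 W m⁻².
Energy balance: absorbed = emitted ⇒ πR²·S(1−A) = 4πR²·σT_eq⁴, so T_eq⁴ = S(1−A)/(4σ).
T_eq = [715 × 0.91 / (4 × 5.67×10⁻⁸)]^(1/4) = (2.87×10⁹)^(1/4) = 231 K.

T_eq ≈ 231 K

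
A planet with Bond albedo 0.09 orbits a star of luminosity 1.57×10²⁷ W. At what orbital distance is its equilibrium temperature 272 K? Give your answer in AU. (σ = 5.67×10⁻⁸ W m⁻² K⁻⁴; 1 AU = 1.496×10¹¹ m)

From T_eq⁴ = L(1−A)/(16πσd²): d = √[L(1−A)/(16πσT_eq⁴)].
d = √[1.57×10²⁷ × 0.91 / (16π × 5.67×10⁻⁸ × (272)⁴)] = 3.03×10¹¹ m = 2.02 AU.

d ≈ 2.02 AU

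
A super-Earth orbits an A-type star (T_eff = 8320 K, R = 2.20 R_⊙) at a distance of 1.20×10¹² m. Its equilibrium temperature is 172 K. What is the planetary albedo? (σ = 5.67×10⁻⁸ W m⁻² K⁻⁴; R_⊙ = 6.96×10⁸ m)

R_⋆ = 2.20 × 6.96×10⁸ = 1.53×10⁹ m.
L = 4πR_⋆²σT_⋆⁴ = 4π(1.53×10⁹)² × 5.67×10⁻⁸ × (8320)⁴ = 8.00×10²⁷ W.
S = L/(4πd²) = 442 W m⁻².
From T_eq⁴ = S(1−A)/(4σ): 1−A = 4σT_eq⁴/S.
1−A = 4 × 5.67×10⁻⁸ × (172)⁴ / 442 = 0.449.

A ≈ 0.55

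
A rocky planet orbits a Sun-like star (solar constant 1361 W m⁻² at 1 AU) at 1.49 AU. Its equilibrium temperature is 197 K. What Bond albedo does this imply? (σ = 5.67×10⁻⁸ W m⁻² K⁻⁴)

A ≈ 0.44

Flux at 1.49 AU: S = 1361/1.49² = 613 W m⁻².
From T_eq⁴ = S(1−A)/(4σ): 1−A = 4σT_eq⁴/S.
1−A = 4 × 5.67×10⁻⁸ × (197)⁴ / 613 = 0.557.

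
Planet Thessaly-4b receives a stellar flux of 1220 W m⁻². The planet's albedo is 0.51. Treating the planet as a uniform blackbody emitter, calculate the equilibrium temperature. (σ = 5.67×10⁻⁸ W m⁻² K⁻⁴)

Energy balance: absorbed = emitted ⇒ πR²·S(1−A) = 4πR²·σT_eq⁴, so T_eq⁴ = S(1−A)/(4σ).
T_eq = [1220 × 0.49 / (4 × 5.67×10⁻⁸)]^(1/4) = (2.64×10⁹)^(1/4) = 227 K.

T_eq ≈ 227 K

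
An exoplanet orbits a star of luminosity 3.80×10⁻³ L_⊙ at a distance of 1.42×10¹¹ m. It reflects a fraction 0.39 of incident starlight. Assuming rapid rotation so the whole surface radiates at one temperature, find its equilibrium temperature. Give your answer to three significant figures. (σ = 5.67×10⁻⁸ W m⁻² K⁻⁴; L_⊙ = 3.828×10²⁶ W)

L = 3.80×10⁻³ × 3.828×10²⁶ = 1.45×10²⁴ W.
Flux: S = L/(4πd²) = 1.45×10²⁴/(4π×(1.42×10¹¹)²) = 5.74 W m⁻².
Energy balance: absorbed = emitted ⇒ πR²·S(1−A) = 4πR²·σT_eq⁴, so T_eq⁴ = S(1−A)/(4σ).
T_eq = [5.74 × 0.61 / (4 × 5.67×10⁻⁸)]^(1/4) = (1.54×10⁷)^(1/4) = 62.7 K.

T_eq ≈ 62.7 K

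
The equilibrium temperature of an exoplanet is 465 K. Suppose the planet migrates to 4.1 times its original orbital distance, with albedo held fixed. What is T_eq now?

T_eq ∝ L^(1/4) · d^(−1/2).
T′ = 465 / 4.1^(1/2) = 230 K.

T_eq ≈ 230 K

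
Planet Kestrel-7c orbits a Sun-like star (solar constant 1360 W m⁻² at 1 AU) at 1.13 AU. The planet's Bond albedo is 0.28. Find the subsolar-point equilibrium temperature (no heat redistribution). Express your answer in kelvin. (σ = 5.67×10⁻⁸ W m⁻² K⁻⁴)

T_ss ≈ 341 K

Flux at 1.13 AU: S = 1360/1.13² = 1070 W m⁻².
At the subsolar point the surface absorbs S(1−A) and emits σT⁴ per unit area — no factor of 4, since only the local patch is in balance.
T = [1070 × 0.72 / 5.67×10⁻⁸]^(1/4) = (1.35×10¹⁰)^(1/4) = 341 K.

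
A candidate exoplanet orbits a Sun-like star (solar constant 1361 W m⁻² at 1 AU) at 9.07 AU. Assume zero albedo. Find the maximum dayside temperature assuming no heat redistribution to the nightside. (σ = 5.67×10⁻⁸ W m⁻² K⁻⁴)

Flux at 9.07 AU: S = 1361/9.07² = 16.5 W m⁻².
With no redistribution each surface element balances locally: S(1−A) = σT⁴.
T = [16.5 × 1.00 / 5.67×10⁻⁸]^(1/4) = (2.92×10⁸)^(1/4) = 131 K.

T_ss ≈ 131 K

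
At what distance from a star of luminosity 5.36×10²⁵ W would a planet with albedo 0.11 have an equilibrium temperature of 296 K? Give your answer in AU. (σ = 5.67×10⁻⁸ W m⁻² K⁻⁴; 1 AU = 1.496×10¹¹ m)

From T_eq⁴ = L(1−A)/(16πσd²): d = √[L(1−A)/(16πσT_eq⁴)].
d = √[5.36×10²⁵ × 0.89 / (16π × 5.67×10⁻⁸ × (296)⁴)] = 4.67×10¹⁰ m = 0.312 AU.

d ≈ 0.312 AU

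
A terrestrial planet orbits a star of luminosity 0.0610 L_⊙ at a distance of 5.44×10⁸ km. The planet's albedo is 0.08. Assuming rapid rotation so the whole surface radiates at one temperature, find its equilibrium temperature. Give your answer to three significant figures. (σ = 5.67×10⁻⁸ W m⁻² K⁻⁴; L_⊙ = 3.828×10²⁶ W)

T_eq ≈ 71.0 K

d = 5.44×10⁸ km = 5.44×10¹¹ m.
L = 0.0610 × 3.828×10²⁶ = 2.34×10²⁵ W.
Flux: S = L/(4πd²) = 2.34×10²⁵/(4π×(5.44×10¹¹)²) = 6.28 W m⁻².
Energy balance: absorbed = emitted ⇒ πR²·S(1−A) = 4πR²·σT_eq⁴, so T_eq⁴ = S(1−A)/(4σ).
T_eq = [6.28 × 0.92 / (4 × 5.67×10⁻⁸)]^(1/4) = (2.55×10⁷)^(1/4) = 71.0 K.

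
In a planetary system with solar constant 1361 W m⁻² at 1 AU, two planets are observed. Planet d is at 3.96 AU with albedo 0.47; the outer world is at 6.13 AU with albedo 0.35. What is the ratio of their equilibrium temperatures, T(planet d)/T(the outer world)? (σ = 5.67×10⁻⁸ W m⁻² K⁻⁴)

T₁/T₂ ≈ 1.182

T_eq = [S₀(1−A)/(4σd²)]^(1/4), so T ∝ (1−A)^(1/4) / √d.
T₁ = [1361×0.53/(4×5.67×10⁻⁸×3.96²)]^(1/4) = 119.34 K.
T₂ = [1361×0.65/(4×5.67×10⁻⁸×6.13²)]^(1/4) = 100.94 K.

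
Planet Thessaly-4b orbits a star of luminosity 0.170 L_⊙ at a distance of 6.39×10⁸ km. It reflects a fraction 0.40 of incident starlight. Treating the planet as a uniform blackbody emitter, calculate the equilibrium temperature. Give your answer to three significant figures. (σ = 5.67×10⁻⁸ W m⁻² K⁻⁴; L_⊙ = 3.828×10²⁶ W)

d = 6.39×10⁸ km = 6.39×10¹¹ m.
L = 0.170 × 3.828×10²⁶ = 6.51×10²⁵ W.
Flux: S = L/(4πd²) = 6.51×10²⁵/(4π×(6.39×10¹¹)²) = 12.7 W m⁻².
Energy balance: absorbed = emitted ⇒ πR²·S(1−A) = 4πR²·σT_eq⁴, so T_eq⁴ = S(1−A)/(4σ).
T_eq = [12.7 × 0.60 / (4 × 5.67×10⁻⁸)]^(1/4) = (3.36×10⁷)^(1/4) = 76.1 K.

T_eq ≈ 76.1 K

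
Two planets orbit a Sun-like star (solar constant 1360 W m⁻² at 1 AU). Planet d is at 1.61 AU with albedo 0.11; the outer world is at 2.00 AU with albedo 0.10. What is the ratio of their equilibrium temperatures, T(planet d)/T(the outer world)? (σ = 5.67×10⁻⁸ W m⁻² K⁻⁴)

T_eq = [S₀(1−A)/(4σd²)]^(1/4), so T ∝ (1−A)^(1/4) / √d.
T₁ = [1360×0.89/(4×5.67×10⁻⁸×1.61²)]^(1/4) = 213.01 K.
T₂ = [1360×0.90/(4×5.67×10⁻⁸×2.00²)]^(1/4) = 191.65 K.

T₁/T₂ ≈ 1.111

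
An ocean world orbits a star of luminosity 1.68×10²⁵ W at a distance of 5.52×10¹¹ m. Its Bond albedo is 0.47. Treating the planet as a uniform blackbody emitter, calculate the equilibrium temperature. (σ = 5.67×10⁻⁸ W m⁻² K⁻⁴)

T_eq ≈ 56.6 K

Flux: S = L/(4πd²) = 1.68×10²⁵/(4π×(5.52×10¹¹)²) = 4.39 W m⁻².
Energy balance: absorbed = emitted ⇒ πR²·S(1−A) = 4πR²·σT_eq⁴, so T_eq⁴ = S(1−A)/(4σ).
T_eq = [4.39 × 0.53 / (4 × 5.67×10⁻⁸)]^(1/4) = (1.03×10⁷)^(1/4) = 56.6 K.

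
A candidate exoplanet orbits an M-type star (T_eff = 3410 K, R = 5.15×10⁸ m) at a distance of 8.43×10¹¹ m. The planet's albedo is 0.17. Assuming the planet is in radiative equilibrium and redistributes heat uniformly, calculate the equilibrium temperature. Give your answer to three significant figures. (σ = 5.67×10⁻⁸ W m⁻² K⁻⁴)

T_eq ≈ 56.9 K

L = 4πR_⋆²σT_⋆⁴ = 4π(5.15×10⁸)² × 5.67×10⁻⁸ × (3410)⁴ = 2.56×10²⁵ W.
S = L/(4πd²) = 2.86 W m⁻².
Energy balance: absorbed = emitted ⇒ πR²·S(1−A) = 4πR²·σT_eq⁴, so T_eq⁴ = S(1−A)/(4σ).
T_eq = [2.86 × 0.83 / (4 × 5.67×10⁻⁸)]^(1/4) = (1.05×10⁷)^(1/4) = 56.9 K.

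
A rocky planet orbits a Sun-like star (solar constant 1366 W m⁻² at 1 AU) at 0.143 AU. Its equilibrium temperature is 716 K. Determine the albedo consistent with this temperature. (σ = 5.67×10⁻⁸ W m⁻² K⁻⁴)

Flux at 0.143 AU: S = 1366/0.143² = 6.68×10⁴ W m⁻².
From T_eq⁴ = S(1−A)/(4σ): 1−A = 4σT_eq⁴/S.
1−A = 4 × 5.67×10⁻⁸ × (716)⁴ / 6.68×10⁴ = 0.892.

A ≈ 0.11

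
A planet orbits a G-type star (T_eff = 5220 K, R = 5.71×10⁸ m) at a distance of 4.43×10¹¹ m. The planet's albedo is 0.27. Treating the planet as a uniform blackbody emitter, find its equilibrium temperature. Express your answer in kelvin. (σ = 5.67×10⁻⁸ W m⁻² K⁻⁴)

T_eq ≈ 122 K

L = 4πR_⋆²σT_⋆⁴ = 4π(5.71×10⁸)² × 5.67×10⁻⁸ × (5220)⁴ = 1.72×10²⁶ W.
S = L/(4πd²) = 69.9 W m⁻².
Energy balance: absorbed = emitted ⇒ πR²·S(1−A) = 4πR²·σT_eq⁴, so T_eq⁴ = S(1−A)/(4σ).
T_eq = [69.9 × 0.73 / (4 × 5.67×10⁻⁸)]^(1/4) = (2.25×10⁸)^(1/4) = 122 K.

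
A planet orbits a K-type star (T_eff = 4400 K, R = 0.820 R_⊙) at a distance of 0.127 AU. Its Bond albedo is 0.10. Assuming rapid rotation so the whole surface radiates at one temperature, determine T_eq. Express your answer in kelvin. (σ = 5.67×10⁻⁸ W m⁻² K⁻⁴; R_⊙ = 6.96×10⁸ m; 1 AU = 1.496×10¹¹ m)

R_⋆ = 0.820 × 6.96×10⁸ = 5.71×10⁸ m.
d = 0.127 AU = 1.90×10¹⁰ m.
L = 4πR_⋆²σT_⋆⁴ = 4π(5.71×10⁸)² × 5.67×10⁻⁸ × (4400)⁴ = 8.70×10²⁵ W.
S = L/(4πd²) = 1.92×10⁴ W m⁻².
Energy balance: absorbed = emitted ⇒ πR²·S(1−A) = 4πR²·σT_eq⁴, so T_eq⁴ = S(1−A)/(4σ).
T_eq = [1.92×10⁴ × 0.90 / (4 × 5.67×10⁻⁸)]^(1/4) = (7.61×10¹⁰)^(1/4) = 525 K.

T_eq ≈ 525 K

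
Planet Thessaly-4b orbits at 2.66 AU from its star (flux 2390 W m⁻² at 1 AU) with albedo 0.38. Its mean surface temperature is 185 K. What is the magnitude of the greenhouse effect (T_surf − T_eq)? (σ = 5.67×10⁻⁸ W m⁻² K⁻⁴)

ΔT ≈ 10.7 K

S = 2390/2.66² = 337.8 W m⁻².
T_eq = [S(1−A)/(4σ)]^(1/4) = [337.8×0.62/(4×5.67×10⁻⁸)]^(1/4) = 174.3 K.
ΔT = T_surf − T_eq = 185 − 174.3.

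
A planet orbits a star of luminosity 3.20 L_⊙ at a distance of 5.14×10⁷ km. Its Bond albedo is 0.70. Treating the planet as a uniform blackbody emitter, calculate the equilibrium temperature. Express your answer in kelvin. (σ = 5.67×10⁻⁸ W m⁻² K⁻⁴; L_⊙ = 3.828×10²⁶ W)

d = 5.14×10⁷ km = 5.14×10¹⁰ m.
L = 3.20 × 3.828×10²⁶ = 1.22×10²⁷ W.
Flux: S = L/(4πd²) = 1.22×10²⁷/(4π×(5.14×10¹⁰)²) = 3.69×10⁴ W m⁻².
Energy balance: absorbed = emitted ⇒ πR²·S(1−A) = 4πR²·σT_eq⁴, so T_eq⁴ = S(1−A)/(4σ).
T_eq = [3.69×10⁴ × 0.30 / (4 × 5.67×10⁻⁸)]^(1/4) = (4.88×10¹⁰)^(1/4) = 470 K.

T_eq ≈ 470 K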